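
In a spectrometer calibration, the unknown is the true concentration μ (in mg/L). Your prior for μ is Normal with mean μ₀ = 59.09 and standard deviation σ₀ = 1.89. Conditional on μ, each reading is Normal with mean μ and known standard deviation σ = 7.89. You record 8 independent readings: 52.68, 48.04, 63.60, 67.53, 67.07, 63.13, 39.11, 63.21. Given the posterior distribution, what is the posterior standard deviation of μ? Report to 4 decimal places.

For Normal data with known variance σ², a Normal(μ₀, σ₀²) prior on μ is conjugate. Posterior precision = 1/σ₀² + n/σ²; posterior mean is the precision-weighted average of μ₀ and x̄.
σ₀² = 1.89² = 3.5721, σ² = 7.89² = 62.2521; σ² + n·σ₀² = 62.2521 + 8·3.5721 = 90.8289.
Posterior precision = 1/σ₀² + n/σ² = 1/3.5721 + 8/62.2521 = (σ² + n·σ₀²)/(σ₀²σ²) = 90.8289/(3.5721·62.2521); posterior variance σₙ² = σ₀²σ²/(σ² + n·σ₀²) = 3.5721·62.2521/90.8289 = 2.448238.
Posterior SD = √σₙ² = √(3.5721·62.2521/90.8289) = 1.5647.

1.5647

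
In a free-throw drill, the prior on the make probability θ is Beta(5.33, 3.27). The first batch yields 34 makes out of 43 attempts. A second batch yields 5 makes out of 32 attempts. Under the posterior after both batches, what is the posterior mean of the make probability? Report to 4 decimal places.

The Beta prior is conjugate to a Binomial/Bernoulli likelihood; the update adds successes to α and failures to β.
After batch 1: Beta(5.33+34, 3.27+9) = Beta(39.33, 12.27).
After batch 2: Beta(39.33+5, 12.27+27) = Beta(44.33, 39.27).
Posterior mean = α/(α+β) = 44.33/83.60 = 0.5303.

0.5303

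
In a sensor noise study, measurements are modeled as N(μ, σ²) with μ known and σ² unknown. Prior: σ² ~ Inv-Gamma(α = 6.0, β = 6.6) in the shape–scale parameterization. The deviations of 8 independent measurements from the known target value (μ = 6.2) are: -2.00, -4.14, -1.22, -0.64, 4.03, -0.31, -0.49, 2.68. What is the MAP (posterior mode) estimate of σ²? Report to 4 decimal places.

2.7271

With known mean μ and an Inverse-Gamma(α, β) prior on σ², the Normal likelihood is conjugate: posterior is Inv-Gamma(α + n/2, β + Σ(xᵢ−μ)²/2).
Σ(xᵢ−μ)² = (-2.00)² + (-4.14)² + (-1.22)² + (-0.64)² + (4.03)² + (-0.31)² + (-0.49)² + (2.68)² = 46.7971.
Posterior: Inv-Gamma(6.0 + 8/2, 6.6 + 46.7971/2) = Inv-Gamma(10.00, 29.99855).
Mode = β/(α+1) = 29.99855/11.00 = 2.7271.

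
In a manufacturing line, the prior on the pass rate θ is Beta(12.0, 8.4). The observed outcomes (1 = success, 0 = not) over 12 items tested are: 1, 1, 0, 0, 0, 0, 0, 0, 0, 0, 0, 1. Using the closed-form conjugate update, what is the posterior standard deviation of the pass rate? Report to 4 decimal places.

The Beta prior is conjugate to a Binomial/Bernoulli likelihood; the update adds successes to α and failures to β.
Posterior: Beta(α+k, β+n−k) = Beta(12.0+3, 8.4+9) = Beta(15.0, 17.4).
Var = αβ/((α+β)²(α+β+1)) = 15.0·17.4/(32.4²·33.4) = 0.00744396; SD = √0.00744396 = 0.0863.

0.0863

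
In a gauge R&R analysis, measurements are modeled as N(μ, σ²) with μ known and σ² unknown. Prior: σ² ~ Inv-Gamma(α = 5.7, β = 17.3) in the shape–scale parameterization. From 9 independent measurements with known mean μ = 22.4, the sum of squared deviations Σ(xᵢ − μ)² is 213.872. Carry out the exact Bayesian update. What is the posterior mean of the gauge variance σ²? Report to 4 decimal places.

With known mean μ and an Inverse-Gamma(α, β) prior on σ², the Normal likelihood is conjugate: posterior is Inv-Gamma(α + n/2, β + Σ(xᵢ−μ)²/2).
Posterior: Inv-Gamma(5.7 + 9/2, 17.3 + 213.872/2) = Inv-Gamma(10.20, 124.2360).
E[σ²|data] = β/(α−1) = 124.2360/9.20 = 13.5039.

13.5039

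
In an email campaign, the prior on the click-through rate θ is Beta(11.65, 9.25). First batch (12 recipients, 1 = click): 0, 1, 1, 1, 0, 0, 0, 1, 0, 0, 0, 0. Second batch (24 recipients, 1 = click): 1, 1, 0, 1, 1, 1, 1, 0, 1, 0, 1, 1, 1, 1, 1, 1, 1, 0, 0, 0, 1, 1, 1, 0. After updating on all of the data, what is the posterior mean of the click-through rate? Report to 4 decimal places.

The Beta prior is conjugate to a Binomial/Bernoulli likelihood; the update adds successes to α and failures to β.
After batch 1: Beta(11.65+4, 9.25+8) = Beta(15.65, 17.25).
After batch 2: Beta(15.65+17, 17.25+7) = Beta(32.65, 24.25).
Posterior mean = α/(α+β) = 32.65/56.90 = 0.5738.

0.5738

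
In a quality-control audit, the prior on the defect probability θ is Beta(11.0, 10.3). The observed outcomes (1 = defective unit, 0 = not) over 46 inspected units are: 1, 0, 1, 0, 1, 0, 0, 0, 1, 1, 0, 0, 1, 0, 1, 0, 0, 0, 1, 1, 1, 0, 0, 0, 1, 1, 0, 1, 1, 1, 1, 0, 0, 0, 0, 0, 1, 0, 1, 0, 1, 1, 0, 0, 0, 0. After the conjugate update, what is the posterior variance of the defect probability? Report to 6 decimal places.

0.003638

The Beta prior is conjugate to a Binomial/Bernoulli likelihood; the update adds successes to α and failures to β.
Posterior: Beta(α+k, β+n−k) = Beta(11.0+20, 10.3+26) = Beta(31.0, 36.3).
Var = αβ/((α+β)²(α+β+1)) = 31.0·36.3/(67.3²·68.3) = 0.003638.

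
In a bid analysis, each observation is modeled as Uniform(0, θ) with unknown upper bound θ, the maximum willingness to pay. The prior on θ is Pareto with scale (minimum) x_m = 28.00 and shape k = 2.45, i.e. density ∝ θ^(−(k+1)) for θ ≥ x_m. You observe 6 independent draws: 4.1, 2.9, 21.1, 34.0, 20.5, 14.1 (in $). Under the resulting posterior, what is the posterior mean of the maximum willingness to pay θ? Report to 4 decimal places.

38.5638

A Pareto(scale x_m, shape k) prior on the upper bound θ of Uniform(0, θ) is conjugate: posterior is Pareto(max(x_m, max xᵢ), k + n).
Sample maximum = 34.0; prior scale x_m = 28.00 → posterior scale = max = 34.00.
Posterior shape = 2.45 + 6 = 8.45.
E[θ|data] = k·x_m/(k−1) = 8.45·34.00/7.45 = 38.5638.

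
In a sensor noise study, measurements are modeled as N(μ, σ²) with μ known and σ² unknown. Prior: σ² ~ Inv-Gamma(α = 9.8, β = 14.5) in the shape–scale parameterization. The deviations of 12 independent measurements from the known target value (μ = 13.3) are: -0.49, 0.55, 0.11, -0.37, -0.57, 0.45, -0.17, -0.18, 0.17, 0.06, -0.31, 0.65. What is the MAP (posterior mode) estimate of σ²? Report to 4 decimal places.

0.9176

With known mean μ and an Inverse-Gamma(α, β) prior on σ², the Normal likelihood is conjugate: posterior is Inv-Gamma(α + n/2, β + Σ(xᵢ−μ)²/2).
Σ(xᵢ−μ)² = (-0.49)² + (0.55)² + (0.11)² + (-0.37)² + (-0.57)² + (0.45)² + (-0.17)² + (-0.18)² + (0.17)² + (0.06)² + (-0.31)² + (0.65)² = 1.8314.
Posterior: Inv-Gamma(9.8 + 12/2, 14.5 + 1.8314/2) = Inv-Gamma(15.80, 15.41570).
Mode = β/(α+1) = 15.41570/16.80 = 0.9176.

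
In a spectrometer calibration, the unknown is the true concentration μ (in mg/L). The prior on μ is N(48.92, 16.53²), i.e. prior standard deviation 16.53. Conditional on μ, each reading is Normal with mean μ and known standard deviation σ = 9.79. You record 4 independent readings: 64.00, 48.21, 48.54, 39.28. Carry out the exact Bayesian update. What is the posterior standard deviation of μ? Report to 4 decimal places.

4.6935

For Normal data with known variance σ², a Normal(μ₀, σ₀²) prior on μ is conjugate. Posterior precision = 1/σ₀² + n/σ²; posterior mean is the precision-weighted average of μ₀ and x̄.
σ₀² = 16.53² = 273.2409, σ² = 9.79² = 95.8441; σ² + n·σ₀² = 95.8441 + 4·273.2409 = 1188.8077.
Posterior precision = 1/σ₀² + n/σ² = 1/273.2409 + 4/95.8441 = (σ² + n·σ₀²)/(σ₀²σ²) = 1188.8077/(273.2409·95.8441); posterior variance σₙ² = σ₀²σ²/(σ² + n·σ₀²) = 273.2409·95.8441/1188.8077 = 22.029238.
Posterior SD = √σₙ² = √(273.2409·95.8441/1188.8077) = 4.6935.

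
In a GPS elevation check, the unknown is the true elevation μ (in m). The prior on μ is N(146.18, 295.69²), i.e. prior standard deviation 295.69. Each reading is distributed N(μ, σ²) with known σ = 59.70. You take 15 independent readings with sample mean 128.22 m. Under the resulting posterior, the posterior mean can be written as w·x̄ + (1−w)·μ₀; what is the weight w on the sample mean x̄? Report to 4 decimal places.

0.9973

For Normal data with known variance σ², a Normal(μ₀, σ₀²) prior on μ is conjugate. Posterior precision = 1/σ₀² + n/σ²; posterior mean is the precision-weighted average of μ₀ and x̄.
σ₀² = 295.69² = 87432.5761, σ² = 59.70² = 3564.09. Prior precision 1/σ₀² = 1/87432.5761; data precision n/σ² = 15/3564.09.
w = (n/σ²)/(1/σ₀² + n/σ²) = n·σ₀²/(σ² + n·σ₀²) = 15·87432.5761/(3564.09 + 15·87432.5761) = 1311488.6415/1315052.7315 = 0.9973.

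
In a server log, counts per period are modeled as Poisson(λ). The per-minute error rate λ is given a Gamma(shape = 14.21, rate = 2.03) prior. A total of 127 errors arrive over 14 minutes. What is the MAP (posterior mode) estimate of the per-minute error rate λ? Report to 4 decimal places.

8.7467

With a Gamma(shape α, rate β) prior, the Poisson likelihood is conjugate: the posterior is Gamma(α + ΣXᵢ, β + n).
Posterior: Gamma(α+S, β+n) = Gamma(14.21+127, 2.03+14) = Gamma(141.21, 16.03).
Mode of Gamma(α,β) for α≥1 is (α−1)/β = 140.21/16.03 = 8.7467.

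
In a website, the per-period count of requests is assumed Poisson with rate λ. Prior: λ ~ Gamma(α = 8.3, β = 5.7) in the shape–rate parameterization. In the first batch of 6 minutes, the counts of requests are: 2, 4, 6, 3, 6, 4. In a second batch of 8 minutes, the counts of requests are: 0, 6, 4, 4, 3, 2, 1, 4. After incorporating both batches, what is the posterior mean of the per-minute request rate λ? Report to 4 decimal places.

With a Gamma(shape α, rate β) prior, the Poisson likelihood is conjugate: the posterior is Gamma(α + ΣXᵢ, β + n).
Batch 1: sum of counts S = 25 over n = 6 minutes.
After batch 1: Gamma(α+S, β+n) = Gamma(8.3+25, 5.7+6) = Gamma(33.3, 11.7).
Batch 2: sum of counts S = 24 over n = 8 minutes.
After batch 2: Gamma(α+S, β+n) = Gamma(33.3+24, 11.7+8) = Gamma(57.3, 19.7).
Posterior mean = α/β = 57.3/19.7 = 2.9086.

2.9086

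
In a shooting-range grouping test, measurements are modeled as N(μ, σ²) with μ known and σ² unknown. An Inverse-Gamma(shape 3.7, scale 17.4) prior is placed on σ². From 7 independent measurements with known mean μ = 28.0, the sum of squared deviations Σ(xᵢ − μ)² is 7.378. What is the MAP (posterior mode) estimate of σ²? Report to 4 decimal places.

With known mean μ and an Inverse-Gamma(α, β) prior on σ², the Normal likelihood is conjugate: posterior is Inv-Gamma(α + n/2, β + Σ(xᵢ−μ)²/2).
Posterior: Inv-Gamma(3.7 + 7/2, 17.4 + 7.378/2) = Inv-Gamma(7.20, 21.0890).
Mode = β/(α+1) = 21.0890/8.20 = 2.5718.

2.5718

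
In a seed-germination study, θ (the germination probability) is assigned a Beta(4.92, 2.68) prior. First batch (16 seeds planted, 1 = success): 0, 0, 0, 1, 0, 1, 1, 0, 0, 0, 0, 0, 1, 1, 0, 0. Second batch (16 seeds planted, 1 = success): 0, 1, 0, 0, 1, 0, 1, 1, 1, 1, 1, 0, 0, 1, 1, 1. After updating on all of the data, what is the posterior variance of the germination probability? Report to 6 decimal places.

The Beta prior is conjugate to a Binomial/Bernoulli likelihood; the update adds successes to α and failures to β.
After batch 1: Beta(4.92+5, 2.68+11) = Beta(9.92, 13.68).
After batch 2: Beta(9.92+10, 13.68+6) = Beta(19.92, 19.68).
Var = αβ/((α+β)²(α+β+1)) = 19.92·19.68/(39.60²·40.60) = 0.006157.

0.006157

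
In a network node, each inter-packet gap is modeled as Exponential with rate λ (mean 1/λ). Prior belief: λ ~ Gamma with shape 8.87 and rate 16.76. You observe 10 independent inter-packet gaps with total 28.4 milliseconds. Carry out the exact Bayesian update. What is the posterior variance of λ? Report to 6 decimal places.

0.009253

With a Gamma(shape α, rate β) prior on the exponential rate λ, the posterior after n observations with total T = Σxᵢ is Gamma(α+n, β+T).
Posterior: Gamma(8.87+10, 16.76+28.4) = Gamma(18.87, 45.16).
Var = α/β² = 0.009253.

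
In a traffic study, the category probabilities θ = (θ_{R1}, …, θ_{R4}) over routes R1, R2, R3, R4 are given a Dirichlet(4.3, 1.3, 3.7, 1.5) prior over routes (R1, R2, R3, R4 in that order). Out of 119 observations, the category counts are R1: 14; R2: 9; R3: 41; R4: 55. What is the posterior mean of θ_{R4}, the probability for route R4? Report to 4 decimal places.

0.4353

The Dirichlet prior is conjugate to the Multinomial likelihood: each posterior αⱼ = prior αⱼ + observed count nⱼ.
Posterior concentration: (18.3, 10.3, 44.7, 56.5), total = 129.8.
E[θ_{R4}|data] = α_{R4}/Σα = 56.5/129.8 = 0.4353.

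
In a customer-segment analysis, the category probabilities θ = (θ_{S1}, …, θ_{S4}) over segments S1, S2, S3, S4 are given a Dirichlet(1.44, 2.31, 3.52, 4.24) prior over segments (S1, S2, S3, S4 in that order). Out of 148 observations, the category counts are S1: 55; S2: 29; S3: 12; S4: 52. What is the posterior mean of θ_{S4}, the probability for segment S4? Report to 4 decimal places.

0.3526

The Dirichlet prior is conjugate to the Multinomial likelihood: each posterior αⱼ = prior αⱼ + observed count nⱼ.
Posterior concentration: (56.44, 31.31, 15.52, 56.24), total = 159.51.
E[θ_{S4}|data] = α_{S4}/Σα = 56.24/159.51 = 0.3526.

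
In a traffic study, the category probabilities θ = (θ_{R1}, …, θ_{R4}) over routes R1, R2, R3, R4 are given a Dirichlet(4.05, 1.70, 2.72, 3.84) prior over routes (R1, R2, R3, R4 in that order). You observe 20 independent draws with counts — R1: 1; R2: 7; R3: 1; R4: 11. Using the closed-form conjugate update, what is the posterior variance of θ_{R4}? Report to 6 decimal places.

The Dirichlet prior is conjugate to the Multinomial likelihood: each posterior αⱼ = prior αⱼ + observed count nⱼ.
Posterior concentration: (5.05, 8.70, 3.72, 14.84), total = 32.31.
Var[θ_j] = α_j(Σα−α_j)/((Σα)²(Σα+1)) = 14.84·17.47/(32.31²·33.31) = 0.007456.

0.007456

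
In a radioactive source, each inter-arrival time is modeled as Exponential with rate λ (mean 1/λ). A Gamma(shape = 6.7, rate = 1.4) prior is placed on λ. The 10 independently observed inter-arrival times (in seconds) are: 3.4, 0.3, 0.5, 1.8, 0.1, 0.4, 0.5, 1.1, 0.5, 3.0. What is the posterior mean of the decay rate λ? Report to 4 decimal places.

With a Gamma(shape α, rate β) prior on the exponential rate λ, the posterior after n observations with total T = Σxᵢ is Gamma(α+n, β+T).
Sum of observations T = 11.6 seconds; n = 10.
Posterior: Gamma(6.7+10, 1.4+11.6) = Gamma(16.7, 13.0).
Posterior mean of λ = α/β = 16.7/13.0 = 1.2846.

1.2846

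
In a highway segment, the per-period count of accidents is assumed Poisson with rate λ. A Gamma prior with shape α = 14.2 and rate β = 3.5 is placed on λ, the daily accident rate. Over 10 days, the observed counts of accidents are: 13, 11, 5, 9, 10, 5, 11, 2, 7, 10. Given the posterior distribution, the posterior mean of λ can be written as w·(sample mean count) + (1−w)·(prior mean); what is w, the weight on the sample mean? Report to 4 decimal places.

0.7407

With a Gamma(shape α, rate β) prior, the Poisson likelihood is conjugate: the posterior is Gamma(α + ΣXᵢ, β + n).
Posterior mean = (α₀+S)/(β₀+n) = [n/(β₀+n)]·(S/n) + [β₀/(β₀+n)]·(α₀/β₀), so only n and β₀ enter the weight.
Weight on data w = n/(β₀+n) = 10/(3.5+10) = 10/13.5 = 0.7407.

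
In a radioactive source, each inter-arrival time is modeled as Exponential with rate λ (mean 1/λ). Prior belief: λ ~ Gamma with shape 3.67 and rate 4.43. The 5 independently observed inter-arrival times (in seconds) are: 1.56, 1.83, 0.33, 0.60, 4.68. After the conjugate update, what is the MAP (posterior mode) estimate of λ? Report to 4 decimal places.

0.5711

With a Gamma(shape α, rate β) prior on the exponential rate λ, the posterior after n observations with total T = Σxᵢ is Gamma(α+n, β+T).
Sum of observations T = 9.00 seconds; n = 5.
Posterior: Gamma(3.67+5, 4.43+9.00) = Gamma(8.67, 13.43).
Mode = (α−1)/β = 0.5711.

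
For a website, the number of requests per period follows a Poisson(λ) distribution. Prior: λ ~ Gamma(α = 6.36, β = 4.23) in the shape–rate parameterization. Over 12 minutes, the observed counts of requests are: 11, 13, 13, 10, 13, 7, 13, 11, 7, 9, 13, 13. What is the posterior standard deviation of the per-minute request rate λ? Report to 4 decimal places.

0.7274

With a Gamma(shape α, rate β) prior, the Poisson likelihood is conjugate: the posterior is Gamma(α + ΣXᵢ, β + n).
Sum of counts S = 133 over n = 12 minutes.
Posterior: Gamma(α+S, β+n) = Gamma(6.36+133, 4.23+12) = Gamma(139.36, 16.23).
SD = √α/β = √139.36/16.23 = 0.7274.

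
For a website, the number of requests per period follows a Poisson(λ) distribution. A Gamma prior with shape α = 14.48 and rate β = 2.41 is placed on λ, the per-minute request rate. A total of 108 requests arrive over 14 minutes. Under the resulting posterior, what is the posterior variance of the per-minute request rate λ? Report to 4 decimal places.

With a Gamma(shape α, rate β) prior, the Poisson likelihood is conjugate: the posterior is Gamma(α + ΣXᵢ, β + n).
Posterior: Gamma(α+S, β+n) = Gamma(14.48+108, 2.41+14) = Gamma(122.48, 16.41).
Var = α/β² = 122.48/16.41² = 0.4548.

0.4548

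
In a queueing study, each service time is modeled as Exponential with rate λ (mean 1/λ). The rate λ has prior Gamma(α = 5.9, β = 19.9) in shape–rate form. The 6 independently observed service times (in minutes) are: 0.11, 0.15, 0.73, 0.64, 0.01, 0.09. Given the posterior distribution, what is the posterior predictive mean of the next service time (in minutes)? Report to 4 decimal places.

With a Gamma(shape α, rate β) prior on the exponential rate λ, the posterior after n observations with total T = Σxᵢ is Gamma(α+n, β+T).
Sum of observations T = 1.73 minutes; n = 6.
Posterior: Gamma(5.9+6, 19.9+1.73) = Gamma(11.9, 21.63).
The predictive distribution for the next observation is Lomax; its mean is β/(α−1) = 21.63/10.9 = 1.9844.

1.9844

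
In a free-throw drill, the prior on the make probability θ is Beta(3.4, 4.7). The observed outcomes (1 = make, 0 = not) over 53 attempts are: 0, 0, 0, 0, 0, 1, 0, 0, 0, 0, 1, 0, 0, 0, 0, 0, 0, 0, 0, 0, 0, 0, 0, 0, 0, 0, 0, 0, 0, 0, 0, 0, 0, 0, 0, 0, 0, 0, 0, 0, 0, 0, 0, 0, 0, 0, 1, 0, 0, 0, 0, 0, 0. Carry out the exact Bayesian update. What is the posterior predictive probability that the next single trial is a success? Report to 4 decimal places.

The Beta prior is conjugate to a Binomial/Bernoulli likelihood; the update adds successes to α and failures to β.
Posterior: Beta(α+k, β+n−k) = Beta(3.4+3, 4.7+50) = Beta(6.4, 54.7).
For a single future Bernoulli trial, P(success | data) = α/(α+β) = 0.1047.

0.1047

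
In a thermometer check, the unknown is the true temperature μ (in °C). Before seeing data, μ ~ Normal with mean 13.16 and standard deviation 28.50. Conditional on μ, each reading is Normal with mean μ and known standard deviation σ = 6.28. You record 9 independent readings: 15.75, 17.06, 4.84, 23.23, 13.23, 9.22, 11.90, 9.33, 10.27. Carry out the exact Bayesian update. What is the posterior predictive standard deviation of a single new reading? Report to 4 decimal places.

6.6179

For Normal data with known variance σ², a Normal(μ₀, σ₀²) prior on μ is conjugate. Posterior precision = 1/σ₀² + n/σ²; posterior mean is the precision-weighted average of μ₀ and x̄.
σ₀² = 28.50² = 812.25, σ² = 6.28² = 39.4384; σ² + n·σ₀² = 39.4384 + 9·812.25 = 7349.6884.
Posterior precision = 1/σ₀² + n/σ² = 1/812.25 + 9/39.4384 = (σ² + n·σ₀²)/(σ₀²σ²) = 7349.6884/(812.25·39.4384); posterior variance σₙ² = σ₀²σ²/(σ² + n·σ₀²) = 812.25·39.4384/7349.6884 = 4.358530.
Predictive variance for one new observation = σₙ² + σ² = 812.25·39.4384/7349.6884 + 39.4384 = σ²·(σ₀² + 7349.6884)/7349.6884 = 39.4384·8161.9384/7349.6884 = 43.796930; SD = √(39.4384·8161.9384/7349.6884) = 6.6179.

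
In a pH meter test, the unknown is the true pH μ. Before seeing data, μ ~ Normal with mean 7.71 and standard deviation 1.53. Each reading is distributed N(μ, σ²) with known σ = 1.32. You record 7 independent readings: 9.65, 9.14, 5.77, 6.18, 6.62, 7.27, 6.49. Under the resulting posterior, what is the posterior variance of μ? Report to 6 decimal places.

For Normal data with known variance σ², a Normal(μ₀, σ₀²) prior on μ is conjugate. Posterior precision = 1/σ₀² + n/σ²; posterior mean is the precision-weighted average of μ₀ and x̄.
σ₀² = 1.53² = 2.3409, σ² = 1.32² = 1.7424; σ² + n·σ₀² = 1.7424 + 7·2.3409 = 18.1287.
Posterior precision = 1/σ₀² + n/σ² = 1/2.3409 + 7/1.7424 = (σ² + n·σ₀²)/(σ₀²σ²) = 18.1287/(2.3409·1.7424); posterior variance σₙ² = σ₀²σ²/(σ² + n·σ₀²) = 2.3409·1.7424/18.1287 = 0.224990.

0.224990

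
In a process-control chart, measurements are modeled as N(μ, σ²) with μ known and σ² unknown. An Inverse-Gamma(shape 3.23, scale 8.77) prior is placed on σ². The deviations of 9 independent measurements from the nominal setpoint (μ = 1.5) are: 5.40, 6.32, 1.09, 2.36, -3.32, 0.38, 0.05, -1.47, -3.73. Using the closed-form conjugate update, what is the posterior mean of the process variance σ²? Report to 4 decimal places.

8.9631

With known mean μ and an Inverse-Gamma(α, β) prior on σ², the Normal likelihood is conjugate: posterior is Inv-Gamma(α + n/2, β + Σ(xᵢ−μ)²/2).
Σ(xᵢ−μ)² = (5.40)² + (6.32)² + (1.09)² + (2.36)² + (-3.32)² + (0.38)² + (0.05)² + (-1.47)² + (-3.73)² = 103.1032.
Posterior: Inv-Gamma(3.23 + 9/2, 8.77 + 103.1032/2) = Inv-Gamma(7.73, 60.32160).
E[σ²|data] = β/(α−1) = 60.32160/6.73 = 8.9631.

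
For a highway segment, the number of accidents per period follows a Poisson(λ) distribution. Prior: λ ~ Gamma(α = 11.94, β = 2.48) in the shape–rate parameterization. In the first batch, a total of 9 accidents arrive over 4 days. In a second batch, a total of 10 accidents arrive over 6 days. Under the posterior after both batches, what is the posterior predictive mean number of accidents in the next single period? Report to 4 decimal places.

With a Gamma(shape α, rate β) prior, the Poisson likelihood is conjugate: the posterior is Gamma(α + ΣXᵢ, β + n).
After batch 1: Gamma(α+S, β+n) = Gamma(11.94+9, 2.48+4) = Gamma(20.94, 6.48).
After batch 2: Gamma(α+S, β+n) = Gamma(20.94+10, 6.48+6) = Gamma(30.94, 12.48).
The predictive distribution for one future period is NegBinom with mean α/β = 2.4792.

2.4792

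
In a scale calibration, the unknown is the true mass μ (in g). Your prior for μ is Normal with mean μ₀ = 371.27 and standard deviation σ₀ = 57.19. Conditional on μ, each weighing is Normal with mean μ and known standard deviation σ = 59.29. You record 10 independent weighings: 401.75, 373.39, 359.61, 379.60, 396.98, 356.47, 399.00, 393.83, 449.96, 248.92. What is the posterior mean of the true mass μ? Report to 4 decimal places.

375.4967

For Normal data with known variance σ², a Normal(μ₀, σ₀²) prior on μ is conjugate. Posterior precision = 1/σ₀² + n/σ²; posterior mean is the precision-weighted average of μ₀ and x̄.
Σxᵢ = 401.75 + 373.39 + 359.61 + 379.60 + 396.98 + 356.47 + 399.00 + 393.83 + 449.96 + 248.92 = 3759.51, so n·x̄ = 3759.51.
σ₀² = 57.19² = 3270.6961, σ² = 59.29² = 3515.3041; σ² + n·σ₀² = 3515.3041 + 10·3270.6961 = 36222.2651.
Posterior mean = (μ₀/σ₀² + n·x̄/σ²)/(1/σ₀² + n/σ²) = (σ²·μ₀ + σ₀²·n·x̄)/(σ² + n·σ₀²) = (3515.3041·371.27 + 3270.6961·3759.51)/36222.2651 = 13601341.648118/36222.2651 = 375.4967.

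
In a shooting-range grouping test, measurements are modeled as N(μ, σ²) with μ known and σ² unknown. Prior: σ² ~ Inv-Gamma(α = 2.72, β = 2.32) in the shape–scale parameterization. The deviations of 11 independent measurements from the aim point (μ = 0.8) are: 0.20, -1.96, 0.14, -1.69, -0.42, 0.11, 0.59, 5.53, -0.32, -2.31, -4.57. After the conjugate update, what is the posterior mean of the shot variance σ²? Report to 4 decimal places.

With known mean μ and an Inverse-Gamma(α, β) prior on σ², the Normal likelihood is conjugate: posterior is Inv-Gamma(α + n/2, β + Σ(xᵢ−μ)²/2).
Σ(xᵢ−μ)² = (0.20)² + (-1.96)² + (0.14)² + (-1.69)² + (-0.42)² + (0.11)² + (0.59)² + (5.53)² + (-0.32)² + (-2.31)² + (-4.57)² = 64.1982.
Posterior: Inv-Gamma(2.72 + 11/2, 2.32 + 64.1982/2) = Inv-Gamma(8.22, 34.41910).
E[σ²|data] = β/(α−1) = 34.41910/7.22 = 4.7672.

4.7672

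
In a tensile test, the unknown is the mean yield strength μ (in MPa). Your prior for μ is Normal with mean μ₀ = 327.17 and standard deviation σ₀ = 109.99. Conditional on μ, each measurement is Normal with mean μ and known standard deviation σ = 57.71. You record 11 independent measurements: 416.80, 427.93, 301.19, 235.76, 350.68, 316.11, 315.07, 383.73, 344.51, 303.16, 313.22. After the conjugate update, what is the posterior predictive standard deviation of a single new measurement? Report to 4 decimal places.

For Normal data with known variance σ², a Normal(μ₀, σ₀²) prior on μ is conjugate. Posterior precision = 1/σ₀² + n/σ²; posterior mean is the precision-weighted average of μ₀ and x̄.
σ₀² = 109.99² = 12097.8001, σ² = 57.71² = 3330.4441; σ² + n·σ₀² = 3330.4441 + 11·12097.8001 = 136406.2452.
Posterior precision = 1/σ₀² + n/σ² = 1/12097.8001 + 11/3330.4441 = (σ² + n·σ₀²)/(σ₀²σ²) = 136406.2452/(12097.8001·3330.4441); posterior variance σₙ² = σ₀²σ²/(σ² + n·σ₀²) = 12097.8001·3330.4441/136406.2452 = 295.375383.
Predictive variance for one new observation = σₙ² + σ² = 12097.8001·3330.4441/136406.2452 + 3330.4441 = σ²·(σ₀² + 136406.2452)/136406.2452 = 3330.4441·148504.0453/136406.2452 = 3625.819483; SD = √(3330.4441·148504.0453/136406.2452) = 60.2148.

60.2148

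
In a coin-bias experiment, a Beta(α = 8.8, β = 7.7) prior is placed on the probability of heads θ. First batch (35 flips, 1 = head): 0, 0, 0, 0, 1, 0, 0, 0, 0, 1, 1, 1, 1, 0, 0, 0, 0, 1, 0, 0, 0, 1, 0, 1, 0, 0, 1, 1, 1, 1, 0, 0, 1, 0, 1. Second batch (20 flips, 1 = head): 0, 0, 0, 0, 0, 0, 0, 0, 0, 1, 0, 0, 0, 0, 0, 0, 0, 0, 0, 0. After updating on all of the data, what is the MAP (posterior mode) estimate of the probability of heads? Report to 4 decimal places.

The Beta prior is conjugate to a Binomial/Bernoulli likelihood; the update adds successes to α and failures to β.
After batch 1: Beta(8.8+14, 7.7+21) = Beta(22.8, 28.7).
After batch 2: Beta(22.8+1, 28.7+19) = Beta(23.8, 47.7).
Mode of Beta(a,b) for a,b>1 is (a−1)/(a+b−2) = 22.8/69.5 = 0.3281.

0.3281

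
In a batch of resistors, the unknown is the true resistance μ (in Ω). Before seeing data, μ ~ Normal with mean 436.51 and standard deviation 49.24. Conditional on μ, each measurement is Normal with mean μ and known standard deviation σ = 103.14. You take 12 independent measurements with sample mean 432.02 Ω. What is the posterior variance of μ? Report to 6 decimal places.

649.144336

For Normal data with known variance σ², a Normal(μ₀, σ₀²) prior on μ is conjugate. Posterior precision = 1/σ₀² + n/σ²; posterior mean is the precision-weighted average of μ₀ and x̄.
σ₀² = 49.24² = 2424.5776, σ² = 103.14² = 10637.8596; σ² + n·σ₀² = 10637.8596 + 12·2424.5776 = 39732.7908.
Posterior precision = 1/σ₀² + n/σ² = 1/2424.5776 + 12/10637.8596 = (σ² + n·σ₀²)/(σ₀²σ²) = 39732.7908/(2424.5776·10637.8596); posterior variance σₙ² = σ₀²σ²/(σ² + n·σ₀²) = 2424.5776·10637.8596/39732.7908 = 649.144336.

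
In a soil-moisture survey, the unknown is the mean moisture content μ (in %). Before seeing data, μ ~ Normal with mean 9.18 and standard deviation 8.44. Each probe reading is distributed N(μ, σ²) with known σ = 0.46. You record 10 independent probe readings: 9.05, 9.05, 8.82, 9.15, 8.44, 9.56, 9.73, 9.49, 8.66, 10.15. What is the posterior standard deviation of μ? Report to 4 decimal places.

0.1454

For Normal data with known variance σ², a Normal(μ₀, σ₀²) prior on μ is conjugate. Posterior precision = 1/σ₀² + n/σ²; posterior mean is the precision-weighted average of μ₀ and x̄.
σ₀² = 8.44² = 71.2336, σ² = 0.46² = 0.2116; σ² + n·σ₀² = 0.2116 + 10·71.2336 = 712.5476.
Posterior precision = 1/σ₀² + n/σ² = 1/71.2336 + 10/0.2116 = (σ² + n·σ₀²)/(σ₀²σ²) = 712.5476/(71.2336·0.2116); posterior variance σₙ² = σ₀²σ²/(σ² + n·σ₀²) = 71.2336·0.2116/712.5476 = 0.021154.
Posterior SD = √σₙ² = √(71.2336·0.2116/712.5476) = 0.1454.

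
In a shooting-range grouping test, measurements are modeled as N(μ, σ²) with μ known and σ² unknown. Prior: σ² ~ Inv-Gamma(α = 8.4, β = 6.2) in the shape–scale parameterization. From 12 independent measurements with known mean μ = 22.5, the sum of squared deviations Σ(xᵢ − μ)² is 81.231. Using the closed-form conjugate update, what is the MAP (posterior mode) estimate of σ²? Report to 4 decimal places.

With known mean μ and an Inverse-Gamma(α, β) prior on σ², the Normal likelihood is conjugate: posterior is Inv-Gamma(α + n/2, β + Σ(xᵢ−μ)²/2).
Posterior: Inv-Gamma(8.4 + 12/2, 6.2 + 81.231/2) = Inv-Gamma(14.40, 46.8155).
Mode = β/(α+1) = 46.8155/15.40 = 3.0400.

3.0400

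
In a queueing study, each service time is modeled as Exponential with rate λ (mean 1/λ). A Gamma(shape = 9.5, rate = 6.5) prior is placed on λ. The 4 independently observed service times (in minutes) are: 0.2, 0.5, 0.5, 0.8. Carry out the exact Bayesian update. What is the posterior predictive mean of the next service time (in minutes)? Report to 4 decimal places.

With a Gamma(shape α, rate β) prior on the exponential rate λ, the posterior after n observations with total T = Σxᵢ is Gamma(α+n, β+T).
Sum of observations T = 2.0 minutes; n = 4.
Posterior: Gamma(9.5+4, 6.5+2.0) = Gamma(13.5, 8.5).
The predictive distribution for the next observation is Lomax; its mean is β/(α−1) = 8.5/12.5 = 0.6800.

0.6800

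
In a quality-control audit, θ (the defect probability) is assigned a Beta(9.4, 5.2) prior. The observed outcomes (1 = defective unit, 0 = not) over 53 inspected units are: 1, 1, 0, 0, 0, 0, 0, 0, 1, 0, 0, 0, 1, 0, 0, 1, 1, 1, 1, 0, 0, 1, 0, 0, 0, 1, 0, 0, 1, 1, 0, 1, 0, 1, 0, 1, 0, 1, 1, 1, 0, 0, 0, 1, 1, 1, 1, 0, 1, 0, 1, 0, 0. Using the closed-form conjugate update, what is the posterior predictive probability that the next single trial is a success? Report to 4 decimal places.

The Beta prior is conjugate to a Binomial/Bernoulli likelihood; the update adds successes to α and failures to β.
Posterior: Beta(α+k, β+n−k) = Beta(9.4+24, 5.2+29) = Beta(33.4, 34.2).
For a single future Bernoulli trial, P(success | data) = α/(α+β) = 0.4941.

0.4941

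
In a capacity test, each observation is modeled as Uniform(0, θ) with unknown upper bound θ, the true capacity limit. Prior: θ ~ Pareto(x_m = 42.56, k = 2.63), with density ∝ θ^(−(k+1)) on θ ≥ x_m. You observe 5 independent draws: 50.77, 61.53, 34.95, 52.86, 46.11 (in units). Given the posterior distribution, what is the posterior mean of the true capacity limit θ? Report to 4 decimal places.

A Pareto(scale x_m, shape k) prior on the upper bound θ of Uniform(0, θ) is conjugate: posterior is Pareto(max(x_m, max xᵢ), k + n).
Sample maximum = 61.53; prior scale x_m = 42.56 → posterior scale = max = 61.53.
Posterior shape = 2.63 + 5 = 7.63.
E[θ|data] = k·x_m/(k−1) = 7.63·61.53/6.63 = 70.8105.

70.8105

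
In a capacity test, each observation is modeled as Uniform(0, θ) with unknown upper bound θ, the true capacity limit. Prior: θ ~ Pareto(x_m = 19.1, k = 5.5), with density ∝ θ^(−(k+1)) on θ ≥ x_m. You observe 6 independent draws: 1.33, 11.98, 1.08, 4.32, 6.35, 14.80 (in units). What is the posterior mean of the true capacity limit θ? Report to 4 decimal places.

A Pareto(scale x_m, shape k) prior on the upper bound θ of Uniform(0, θ) is conjugate: posterior is Pareto(max(x_m, max xᵢ), k + n).
Sample maximum = 14.80; prior scale x_m = 19.1 → posterior scale = max = 19.10.
Posterior shape = 5.5 + 6 = 11.5.
E[θ|data] = k·x_m/(k−1) = 11.5·19.10/10.5 = 20.9190.

20.9190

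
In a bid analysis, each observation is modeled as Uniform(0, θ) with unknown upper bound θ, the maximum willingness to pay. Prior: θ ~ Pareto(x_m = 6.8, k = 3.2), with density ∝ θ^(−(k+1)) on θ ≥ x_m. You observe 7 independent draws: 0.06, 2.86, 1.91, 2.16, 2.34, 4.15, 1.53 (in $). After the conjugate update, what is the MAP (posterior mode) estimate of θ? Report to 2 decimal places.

A Pareto(scale x_m, shape k) prior on the upper bound θ of Uniform(0, θ) is conjugate: posterior is Pareto(max(x_m, max xᵢ), k + n).
Sample maximum = 4.15; prior scale x_m = 6.8 → posterior scale = max = 6.80.
Posterior shape = 3.2 + 7 = 10.2.
The Pareto density is decreasing on [x_m, ∞), so the mode is x_m = 6.80.

6.80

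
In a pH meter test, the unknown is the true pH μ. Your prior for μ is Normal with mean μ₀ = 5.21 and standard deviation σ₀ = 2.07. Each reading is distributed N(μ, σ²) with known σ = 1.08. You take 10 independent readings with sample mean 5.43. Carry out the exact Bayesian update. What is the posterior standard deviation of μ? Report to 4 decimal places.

For Normal data with known variance σ², a Normal(μ₀, σ₀²) prior on μ is conjugate. Posterior precision = 1/σ₀² + n/σ²; posterior mean is the precision-weighted average of μ₀ and x̄.
σ₀² = 2.07² = 4.2849, σ² = 1.08² = 1.1664; σ² + n·σ₀² = 1.1664 + 10·4.2849 = 44.0154.
Posterior precision = 1/σ₀² + n/σ² = 1/4.2849 + 10/1.1664 = (σ² + n·σ₀²)/(σ₀²σ²) = 44.0154/(4.2849·1.1664); posterior variance σₙ² = σ₀²σ²/(σ² + n·σ₀²) = 4.2849·1.1664/44.0154 = 0.113549.
Posterior SD = √σₙ² = √(4.2849·1.1664/44.0154) = 0.3370.

0.3370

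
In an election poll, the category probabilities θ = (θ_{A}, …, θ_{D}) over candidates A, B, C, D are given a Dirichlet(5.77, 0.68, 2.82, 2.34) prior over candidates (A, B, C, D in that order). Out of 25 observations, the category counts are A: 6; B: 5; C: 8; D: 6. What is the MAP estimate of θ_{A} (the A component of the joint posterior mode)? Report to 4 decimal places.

The Dirichlet prior is conjugate to the Multinomial likelihood: each posterior αⱼ = prior αⱼ + observed count nⱼ.
Posterior concentration: (11.77, 5.68, 10.82, 8.34), total = 36.61.
Joint mode component: (α_{A}−1)/(Σα−K) = 10.77/32.61 = 0.3303.

0.3303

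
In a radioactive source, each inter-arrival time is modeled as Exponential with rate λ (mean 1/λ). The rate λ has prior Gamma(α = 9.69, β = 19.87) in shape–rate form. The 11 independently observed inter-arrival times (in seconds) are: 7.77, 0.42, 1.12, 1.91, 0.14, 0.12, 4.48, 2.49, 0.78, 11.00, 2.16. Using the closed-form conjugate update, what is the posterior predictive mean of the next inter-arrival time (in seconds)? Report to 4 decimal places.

With a Gamma(shape α, rate β) prior on the exponential rate λ, the posterior after n observations with total T = Σxᵢ is Gamma(α+n, β+T).
Sum of observations T = 32.39 seconds; n = 11.
Posterior: Gamma(9.69+11, 19.87+32.39) = Gamma(20.69, 52.26).
The predictive distribution for the next observation is Lomax; its mean is β/(α−1) = 52.26/19.69 = 2.6541.

2.6541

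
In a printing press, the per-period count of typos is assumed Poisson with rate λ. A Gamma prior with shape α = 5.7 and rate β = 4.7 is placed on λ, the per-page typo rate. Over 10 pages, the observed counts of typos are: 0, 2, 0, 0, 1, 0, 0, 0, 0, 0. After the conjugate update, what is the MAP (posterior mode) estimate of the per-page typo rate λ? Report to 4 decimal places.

0.5238

With a Gamma(shape α, rate β) prior, the Poisson likelihood is conjugate: the posterior is Gamma(α + ΣXᵢ, β + n).
Sum of counts S = 3 over n = 10 pages.
Posterior: Gamma(α+S, β+n) = Gamma(5.7+3, 4.7+10) = Gamma(8.7, 14.7).
Mode of Gamma(α,β) for α≥1 is (α−1)/β = 7.7/14.7 = 0.5238.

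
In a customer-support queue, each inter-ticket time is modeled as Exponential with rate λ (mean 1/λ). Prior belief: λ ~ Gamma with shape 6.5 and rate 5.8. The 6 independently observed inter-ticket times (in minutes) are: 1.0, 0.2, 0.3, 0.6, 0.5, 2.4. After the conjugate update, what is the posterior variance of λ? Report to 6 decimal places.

0.107167

With a Gamma(shape α, rate β) prior on the exponential rate λ, the posterior after n observations with total T = Σxᵢ is Gamma(α+n, β+T).
Sum of observations T = 5.0 minutes; n = 6.
Posterior: Gamma(6.5+6, 5.8+5.0) = Gamma(12.5, 10.8).
Var = α/β² = 0.107167.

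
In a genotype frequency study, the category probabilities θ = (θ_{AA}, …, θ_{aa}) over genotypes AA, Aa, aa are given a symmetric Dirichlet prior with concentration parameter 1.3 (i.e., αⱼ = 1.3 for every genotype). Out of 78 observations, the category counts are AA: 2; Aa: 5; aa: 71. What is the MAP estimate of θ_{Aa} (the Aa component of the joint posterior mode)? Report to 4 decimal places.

0.0672

The Dirichlet prior is conjugate to the Multinomial likelihood: each posterior αⱼ = prior αⱼ + observed count nⱼ.
Posterior concentration: (3.3, 6.3, 72.3), total = 81.9.
Joint mode component: (α_{Aa}−1)/(Σα−K) = 5.3/78.9 = 0.0672.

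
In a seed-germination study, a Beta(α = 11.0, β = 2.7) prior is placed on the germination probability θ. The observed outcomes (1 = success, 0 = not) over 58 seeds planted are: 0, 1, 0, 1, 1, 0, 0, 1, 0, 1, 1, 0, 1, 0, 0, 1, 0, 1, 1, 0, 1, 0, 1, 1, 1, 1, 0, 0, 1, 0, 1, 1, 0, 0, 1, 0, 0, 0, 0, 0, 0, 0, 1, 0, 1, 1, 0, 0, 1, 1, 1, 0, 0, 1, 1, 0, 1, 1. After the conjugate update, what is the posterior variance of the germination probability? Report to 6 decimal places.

0.003393

The Beta prior is conjugate to a Binomial/Bernoulli likelihood; the update adds successes to α and failures to β.
Posterior: Beta(α+k, β+n−k) = Beta(11.0+29, 2.7+29) = Beta(40.0, 31.7).
Var = αβ/((α+β)²(α+β+1)) = 40.0·31.7/(71.7²·72.7) = 0.003393.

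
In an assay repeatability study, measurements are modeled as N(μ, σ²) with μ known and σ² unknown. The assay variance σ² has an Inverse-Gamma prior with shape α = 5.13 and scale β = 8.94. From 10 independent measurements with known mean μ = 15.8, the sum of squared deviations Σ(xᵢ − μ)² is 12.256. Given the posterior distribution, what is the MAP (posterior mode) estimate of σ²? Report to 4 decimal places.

With known mean μ and an Inverse-Gamma(α, β) prior on σ², the Normal likelihood is conjugate: posterior is Inv-Gamma(α + n/2, β + Σ(xᵢ−μ)²/2).
Posterior: Inv-Gamma(5.13 + 10/2, 8.94 + 12.256/2) = Inv-Gamma(10.13, 15.0680).
Mode = β/(α+1) = 15.0680/11.13 = 1.3538.

1.3538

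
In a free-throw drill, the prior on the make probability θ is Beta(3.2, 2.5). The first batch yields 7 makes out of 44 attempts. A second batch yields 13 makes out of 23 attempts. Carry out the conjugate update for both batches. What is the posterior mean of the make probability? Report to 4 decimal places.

The Beta prior is conjugate to a Binomial/Bernoulli likelihood; the update adds successes to α and failures to β.
After batch 1: Beta(3.2+7, 2.5+37) = Beta(10.2, 39.5).
After batch 2: Beta(10.2+13, 39.5+10) = Beta(23.2, 49.5).
Posterior mean = α/(α+β) = 23.2/72.7 = 0.3191.

0.3191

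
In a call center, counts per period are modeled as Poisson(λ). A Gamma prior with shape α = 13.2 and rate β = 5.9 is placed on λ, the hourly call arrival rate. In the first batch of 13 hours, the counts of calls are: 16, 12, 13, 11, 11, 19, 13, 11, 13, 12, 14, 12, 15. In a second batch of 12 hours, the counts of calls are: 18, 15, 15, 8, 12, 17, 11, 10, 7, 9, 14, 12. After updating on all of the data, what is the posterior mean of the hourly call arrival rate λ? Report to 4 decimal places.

10.7832

With a Gamma(shape α, rate β) prior, the Poisson likelihood is conjugate: the posterior is Gamma(α + ΣXᵢ, β + n).
Batch 1: sum of counts S = 172 over n = 13 hours.
After batch 1: Gamma(α+S, β+n) = Gamma(13.2+172, 5.9+13) = Gamma(185.2, 18.9).
Batch 2: sum of counts S = 148 over n = 12 hours.
After batch 2: Gamma(α+S, β+n) = Gamma(185.2+148, 18.9+12) = Gamma(333.2, 30.9).
Posterior mean = α/β = 333.2/30.9 = 10.7832.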